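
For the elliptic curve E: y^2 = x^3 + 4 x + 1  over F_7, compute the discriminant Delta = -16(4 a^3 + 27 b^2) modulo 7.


4 a^3 + 27 b^2 = 4*4^3 + 27*1^2 = 256 + 27 = 283
Delta = -16 * (283) = -4528
Delta mod 7 = 1

Delta = 1 (mod 7)


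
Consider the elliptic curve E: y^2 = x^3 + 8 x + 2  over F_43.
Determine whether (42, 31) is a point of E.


Check whether y^2 = x^3 + 8 x + 2 (mod 43) for (x, y) = (42, 31).
LHS: y^2 = 31^2 mod 43 = 15
RHS: x^3 + 8 x + 2 = 42^3 + 8*42 + 2 mod 43 = 36
LHS != RHS

No, not on the curve


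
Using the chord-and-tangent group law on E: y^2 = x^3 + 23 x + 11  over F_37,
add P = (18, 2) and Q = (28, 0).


P != Q, so use the chord formula.
s = (y2 - y1) / (x2 - x1) = (35) / (10) mod 37 = 22
x3 = s^2 - x1 - x2 mod 37 = 22^2 - 18 - 28 = 31
y3 = s (x1 - x3) - y1 mod 37 = 22 * (18 - 31) - 2 = 8

P + Q = (31, 8)


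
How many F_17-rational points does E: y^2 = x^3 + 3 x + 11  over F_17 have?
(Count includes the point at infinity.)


For each x in F_17, count y with y^2 = x^3 + 3 x + 11 mod 17:
  x = 1: RHS = 15, y in [7, 10]  -> 2 point(s)
  x = 2: RHS = 8, y in [5, 12]  -> 2 point(s)
  x = 3: RHS = 13, y in [8, 9]  -> 2 point(s)
  x = 4: RHS = 2, y in [6, 11]  -> 2 point(s)
  x = 5: RHS = 15, y in [7, 10]  -> 2 point(s)
  x = 7: RHS = 1, y in [1, 16]  -> 2 point(s)
  x = 9: RHS = 2, y in [6, 11]  -> 2 point(s)
  x = 10: RHS = 4, y in [2, 15]  -> 2 point(s)
  x = 11: RHS = 15, y in [7, 10]  -> 2 point(s)
  x = 14: RHS = 9, y in [3, 14]  -> 2 point(s)
Affine points: 20. Add the point at infinity: total = 21.

#E(F_17) = 21


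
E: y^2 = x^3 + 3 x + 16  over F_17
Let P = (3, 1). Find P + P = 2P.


Doubling: s = (3 x1^2 + a) / (2 y1)
s = (3*3^2 + 3) / (2*1) mod 17 = 15
x3 = s^2 - 2 x1 mod 17 = 15^2 - 2*3 = 15
y3 = s (x1 - x3) - y1 mod 17 = 15 * (3 - 15) - 1 = 6

2P = (15, 6)


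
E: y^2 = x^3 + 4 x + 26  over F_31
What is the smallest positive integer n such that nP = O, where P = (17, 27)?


Compute successive multiples of P until we hit O:
  1P = (17, 27)
  2P = (17, 4)
  3P = O

ord(P) = 3


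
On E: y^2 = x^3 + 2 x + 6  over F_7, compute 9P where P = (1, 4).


k = 9 = 1001_2 (binary, LSB first: 1001)
Double-and-add from P = (1, 4):
  bit 0 = 1: acc = O + (1, 4) = (1, 4)
  bit 1 = 0: acc unchanged = (1, 4)
  bit 2 = 0: acc unchanged = (1, 4)
  bit 3 = 1: acc = (1, 4) + (5, 1) = (2, 2)

9P = (2, 2)


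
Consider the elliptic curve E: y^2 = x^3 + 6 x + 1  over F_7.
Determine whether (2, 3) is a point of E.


Check whether y^2 = x^3 + 6 x + 1 (mod 7) for (x, y) = (2, 3).
LHS: y^2 = 3^2 mod 7 = 2
RHS: x^3 + 6 x + 1 = 2^3 + 6*2 + 1 mod 7 = 0
LHS != RHS

No, not on the curve


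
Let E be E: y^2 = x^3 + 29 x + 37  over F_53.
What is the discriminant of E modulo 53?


4 a^3 + 27 b^2 = 4*29^3 + 27*37^2 = 97556 + 36963 = 134519
Delta = -16 * (134519) = -2152304
Delta mod 53 = 26

Delta = 26 (mod 53)


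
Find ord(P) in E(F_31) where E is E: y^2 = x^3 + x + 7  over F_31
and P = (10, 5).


Compute successive multiples of P until we hit O:
  1P = (10, 5)
  2P = (27, 1)
  3P = (8, 0)
  4P = (27, 30)
  5P = (10, 26)
  6P = O

ord(P) = 6


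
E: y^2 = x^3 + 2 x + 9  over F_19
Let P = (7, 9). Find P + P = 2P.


Doubling: s = (3 x1^2 + a) / (2 y1)
s = (3*7^2 + 2) / (2*9) mod 19 = 3
x3 = s^2 - 2 x1 mod 19 = 3^2 - 2*7 = 14
y3 = s (x1 - x3) - y1 mod 19 = 3 * (7 - 14) - 9 = 8

2P = (14, 8)


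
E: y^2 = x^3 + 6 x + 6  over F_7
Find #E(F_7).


For each x in F_7, count y with y^2 = x^3 + 6 x + 6 mod 7:
  x = 3: RHS = 2, y in [3, 4]  -> 2 point(s)
  x = 5: RHS = 0, y in [0]  -> 1 point(s)
Affine points: 3. Add the point at infinity: total = 4.

#E(F_7) = 4


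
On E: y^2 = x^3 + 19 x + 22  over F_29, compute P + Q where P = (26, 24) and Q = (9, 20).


P != Q, so use the chord formula.
s = (y2 - y1) / (x2 - x1) = (25) / (12) mod 29 = 19
x3 = s^2 - x1 - x2 mod 29 = 19^2 - 26 - 9 = 7
y3 = s (x1 - x3) - y1 mod 29 = 19 * (26 - 7) - 24 = 18

P + Q = (7, 18)


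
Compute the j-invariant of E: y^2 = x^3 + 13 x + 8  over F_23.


Delta = -16(4 a^3 + 27 b^2) mod 23 = 12
-1728 * (4 a)^3 = -1728 * (4*13)^3 mod 23 = 19
j = 19 * 12^(-1) mod 23 = 15

j = 15 (mod 23)


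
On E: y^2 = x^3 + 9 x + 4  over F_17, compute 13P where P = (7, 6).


k = 13 = 1101_2 (binary, LSB first: 1011)
Double-and-add from P = (7, 6):
  bit 0 = 1: acc = O + (7, 6) = (7, 6)
  bit 1 = 0: acc unchanged = (7, 6)
  bit 2 = 1: acc = (7, 6) + (12, 15) = (6, 6)
  bit 3 = 1: acc = (6, 6) + (9, 7) = (4, 6)

13P = (4, 6)


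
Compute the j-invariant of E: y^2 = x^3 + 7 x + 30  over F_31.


Delta = -16(4 a^3 + 27 b^2) mod 31 = 29
-1728 * (4 a)^3 = -1728 * (4*7)^3 mod 31 = 1
j = 1 * 29^(-1) mod 31 = 15

j = 15 (mod 31)


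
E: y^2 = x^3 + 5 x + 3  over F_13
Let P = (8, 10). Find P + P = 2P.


Doubling: s = (3 x1^2 + a) / (2 y1)
s = (3*8^2 + 5) / (2*10) mod 13 = 4
x3 = s^2 - 2 x1 mod 13 = 4^2 - 2*8 = 0
y3 = s (x1 - x3) - y1 mod 13 = 4 * (8 - 0) - 10 = 9

2P = (0, 9)


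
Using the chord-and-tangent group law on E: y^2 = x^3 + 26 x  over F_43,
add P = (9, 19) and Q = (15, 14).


P != Q, so use the chord formula.
s = (y2 - y1) / (x2 - x1) = (38) / (6) mod 43 = 35
x3 = s^2 - x1 - x2 mod 43 = 35^2 - 9 - 15 = 40
y3 = s (x1 - x3) - y1 mod 43 = 35 * (9 - 40) - 19 = 14

P + Q = (40, 14)


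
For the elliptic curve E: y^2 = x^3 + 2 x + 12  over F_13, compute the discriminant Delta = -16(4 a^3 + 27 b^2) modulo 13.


4 a^3 + 27 b^2 = 4*2^3 + 27*12^2 = 32 + 3888 = 3920
Delta = -16 * (3920) = -62720
Delta mod 13 = 5

Delta = 5 (mod 13)


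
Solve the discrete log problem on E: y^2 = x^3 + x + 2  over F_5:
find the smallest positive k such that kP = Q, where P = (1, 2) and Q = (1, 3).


Enumerate multiples of P until we hit Q = (1, 3):
  1P = (1, 2)
  2P = (4, 0)
  3P = (1, 3)
Match found at i = 3.

k = 3


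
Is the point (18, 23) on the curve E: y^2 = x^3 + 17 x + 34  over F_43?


Check whether y^2 = x^3 + 17 x + 34 (mod 43) for (x, y) = (18, 23).
LHS: y^2 = 23^2 mod 43 = 13
RHS: x^3 + 17 x + 34 = 18^3 + 17*18 + 34 mod 43 = 23
LHS != RHS

No, not on the curve


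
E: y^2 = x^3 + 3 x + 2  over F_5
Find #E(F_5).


For each x in F_5, count y with y^2 = x^3 + 3 x + 2 mod 5:
  x = 1: RHS = 1, y in [1, 4]  -> 2 point(s)
  x = 2: RHS = 1, y in [1, 4]  -> 2 point(s)
Affine points: 4. Add the point at infinity: total = 5.

#E(F_5) = 5


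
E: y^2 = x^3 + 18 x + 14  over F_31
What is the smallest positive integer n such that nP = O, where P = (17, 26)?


Compute successive multiples of P until we hit O:
  1P = (17, 26)
  2P = (25, 0)
  3P = (17, 5)
  4P = O

ord(P) = 4


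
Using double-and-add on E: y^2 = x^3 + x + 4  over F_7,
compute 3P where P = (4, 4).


k = 3 = 11_2 (binary, LSB first: 11)
Double-and-add from P = (4, 4):
  bit 0 = 1: acc = O + (4, 4) = (4, 4)
  bit 1 = 1: acc = (4, 4) + (6, 3) = (6, 4)

3P = (6, 4)


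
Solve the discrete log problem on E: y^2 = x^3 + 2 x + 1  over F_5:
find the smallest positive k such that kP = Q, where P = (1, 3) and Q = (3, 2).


Enumerate multiples of P until we hit Q = (3, 2):
  1P = (1, 3)
  2P = (3, 2)
Match found at i = 2.

k = 2


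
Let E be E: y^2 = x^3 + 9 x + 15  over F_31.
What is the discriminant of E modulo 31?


4 a^3 + 27 b^2 = 4*9^3 + 27*15^2 = 2916 + 6075 = 8991
Delta = -16 * (8991) = -143856
Delta mod 31 = 15

Delta = 15 (mod 31)


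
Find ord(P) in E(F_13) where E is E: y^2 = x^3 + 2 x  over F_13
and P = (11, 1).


Compute successive multiples of P until we hit O:
  1P = (11, 1)
  2P = (1, 4)
  3P = (2, 8)
  4P = (12, 7)
  5P = (0, 0)
  6P = (12, 6)
  7P = (2, 5)
  8P = (1, 9)
  ... (continuing to 10P)
  10P = O

ord(P) = 10


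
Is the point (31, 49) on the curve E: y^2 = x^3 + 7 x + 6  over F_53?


Check whether y^2 = x^3 + 7 x + 6 (mod 53) for (x, y) = (31, 49).
LHS: y^2 = 49^2 mod 53 = 16
RHS: x^3 + 7 x + 6 = 31^3 + 7*31 + 6 mod 53 = 16
LHS = RHS

Yes, on the curve


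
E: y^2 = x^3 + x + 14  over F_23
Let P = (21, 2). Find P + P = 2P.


Doubling: s = (3 x1^2 + a) / (2 y1)
s = (3*21^2 + 1) / (2*2) mod 23 = 9
x3 = s^2 - 2 x1 mod 23 = 9^2 - 2*21 = 16
y3 = s (x1 - x3) - y1 mod 23 = 9 * (21 - 16) - 2 = 20

2P = (16, 20)


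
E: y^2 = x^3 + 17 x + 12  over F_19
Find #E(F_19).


For each x in F_19, count y with y^2 = x^3 + 17 x + 12 mod 19:
  x = 1: RHS = 11, y in [7, 12]  -> 2 point(s)
  x = 2: RHS = 16, y in [4, 15]  -> 2 point(s)
  x = 4: RHS = 11, y in [7, 12]  -> 2 point(s)
  x = 6: RHS = 7, y in [8, 11]  -> 2 point(s)
  x = 9: RHS = 1, y in [1, 18]  -> 2 point(s)
  x = 10: RHS = 4, y in [2, 17]  -> 2 point(s)
  x = 12: RHS = 6, y in [5, 14]  -> 2 point(s)
  x = 13: RHS = 17, y in [6, 13]  -> 2 point(s)
  x = 14: RHS = 11, y in [7, 12]  -> 2 point(s)
Affine points: 18. Add the point at infinity: total = 19.

#E(F_19) = 19


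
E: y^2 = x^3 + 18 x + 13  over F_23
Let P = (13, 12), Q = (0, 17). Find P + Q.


P != Q, so use the chord formula.
s = (y2 - y1) / (x2 - x1) = (5) / (10) mod 23 = 12
x3 = s^2 - x1 - x2 mod 23 = 12^2 - 13 - 0 = 16
y3 = s (x1 - x3) - y1 mod 23 = 12 * (13 - 16) - 12 = 21

P + Q = (16, 21)


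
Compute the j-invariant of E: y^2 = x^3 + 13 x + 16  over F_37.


Delta = -16(4 a^3 + 27 b^2) mod 37 = 30
-1728 * (4 a)^3 = -1728 * (4*13)^3 mod 37 = 14
j = 14 * 30^(-1) mod 37 = 35

j = 35 (mod 37)


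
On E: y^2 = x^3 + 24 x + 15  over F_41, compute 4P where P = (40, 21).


k = 4 = 100_2 (binary, LSB first: 001)
Double-and-add from P = (40, 21):
  bit 0 = 0: acc unchanged = O
  bit 1 = 0: acc unchanged = O
  bit 2 = 1: acc = O + (34, 23) = (34, 23)

4P = (34, 23)


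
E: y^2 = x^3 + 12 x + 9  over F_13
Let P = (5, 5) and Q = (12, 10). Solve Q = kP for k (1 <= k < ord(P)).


Enumerate multiples of P until we hit Q = (12, 10):
  1P = (5, 5)
  2P = (12, 3)
  3P = (12, 10)
Match found at i = 3.

k = 3


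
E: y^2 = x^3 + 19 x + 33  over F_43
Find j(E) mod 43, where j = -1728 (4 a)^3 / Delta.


Delta = -16(4 a^3 + 27 b^2) mod 43 = 26
-1728 * (4 a)^3 = -1728 * (4*19)^3 mod 43 = 2
j = 2 * 26^(-1) mod 43 = 10

j = 10 (mod 43)


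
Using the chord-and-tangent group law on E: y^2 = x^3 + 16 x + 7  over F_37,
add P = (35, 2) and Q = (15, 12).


P != Q, so use the chord formula.
s = (y2 - y1) / (x2 - x1) = (10) / (17) mod 37 = 18
x3 = s^2 - x1 - x2 mod 37 = 18^2 - 35 - 15 = 15
y3 = s (x1 - x3) - y1 mod 37 = 18 * (35 - 15) - 2 = 25

P + Q = (15, 25)


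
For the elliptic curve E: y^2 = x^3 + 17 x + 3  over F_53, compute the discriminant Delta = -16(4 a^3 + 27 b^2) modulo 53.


4 a^3 + 27 b^2 = 4*17^3 + 27*3^2 = 19652 + 243 = 19895
Delta = -16 * (19895) = -318320
Delta mod 53 = 51

Delta = 51 (mod 53)


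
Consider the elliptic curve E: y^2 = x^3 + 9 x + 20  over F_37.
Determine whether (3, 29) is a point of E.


Check whether y^2 = x^3 + 9 x + 20 (mod 37) for (x, y) = (3, 29).
LHS: y^2 = 29^2 mod 37 = 27
RHS: x^3 + 9 x + 20 = 3^3 + 9*3 + 20 mod 37 = 0
LHS != RHS

No, not on the curve


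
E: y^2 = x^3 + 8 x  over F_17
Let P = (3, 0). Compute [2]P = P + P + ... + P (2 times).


k = 2 = 10_2 (binary, LSB first: 01)
Double-and-add from P = (3, 0):
  bit 0 = 0: acc unchanged = O
  bit 1 = 1: acc = O + O = O

2P = O


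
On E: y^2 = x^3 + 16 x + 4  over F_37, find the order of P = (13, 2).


Compute successive multiples of P until we hit O:
  1P = (13, 2)
  2P = (1, 13)
  3P = (2, 28)
  4P = (23, 25)
  5P = (0, 2)
  6P = (24, 35)
  7P = (9, 10)
  8P = (19, 10)
  ... (continuing to 22P)
  22P = O

ord(P) = 22


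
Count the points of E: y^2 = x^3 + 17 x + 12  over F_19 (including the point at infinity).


For each x in F_19, count y with y^2 = x^3 + 17 x + 12 mod 19:
  x = 1: RHS = 11, y in [7, 12]  -> 2 point(s)
  x = 2: RHS = 16, y in [4, 15]  -> 2 point(s)
  x = 4: RHS = 11, y in [7, 12]  -> 2 point(s)
  x = 6: RHS = 7, y in [8, 11]  -> 2 point(s)
  x = 9: RHS = 1, y in [1, 18]  -> 2 point(s)
  x = 10: RHS = 4, y in [2, 17]  -> 2 point(s)
  x = 12: RHS = 6, y in [5, 14]  -> 2 point(s)
  x = 13: RHS = 17, y in [6, 13]  -> 2 point(s)
  x = 14: RHS = 11, y in [7, 12]  -> 2 point(s)
Affine points: 18. Add the point at infinity: total = 19.

#E(F_19) = 19


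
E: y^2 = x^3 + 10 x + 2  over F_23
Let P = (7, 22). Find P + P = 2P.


Doubling: s = (3 x1^2 + a) / (2 y1)
s = (3*7^2 + 10) / (2*22) mod 23 = 2
x3 = s^2 - 2 x1 mod 23 = 2^2 - 2*7 = 13
y3 = s (x1 - x3) - y1 mod 23 = 2 * (7 - 13) - 22 = 12

2P = (13, 12)


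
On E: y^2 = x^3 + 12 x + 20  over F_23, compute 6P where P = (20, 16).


k = 6 = 110_2 (binary, LSB first: 011)
Double-and-add from P = (20, 16):
  bit 0 = 0: acc unchanged = O
  bit 1 = 1: acc = O + (12, 11) = (12, 11)
  bit 2 = 1: acc = (12, 11) + (2, 11) = (9, 12)

6P = (9, 12)


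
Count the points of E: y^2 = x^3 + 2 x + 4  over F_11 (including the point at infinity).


For each x in F_11, count y with y^2 = x^3 + 2 x + 4 mod 11:
  x = 0: RHS = 4, y in [2, 9]  -> 2 point(s)
  x = 2: RHS = 5, y in [4, 7]  -> 2 point(s)
  x = 3: RHS = 4, y in [2, 9]  -> 2 point(s)
  x = 6: RHS = 1, y in [1, 10]  -> 2 point(s)
  x = 7: RHS = 9, y in [3, 8]  -> 2 point(s)
  x = 8: RHS = 4, y in [2, 9]  -> 2 point(s)
  x = 9: RHS = 3, y in [5, 6]  -> 2 point(s)
  x = 10: RHS = 1, y in [1, 10]  -> 2 point(s)
Affine points: 16. Add the point at infinity: total = 17.

#E(F_11) = 17


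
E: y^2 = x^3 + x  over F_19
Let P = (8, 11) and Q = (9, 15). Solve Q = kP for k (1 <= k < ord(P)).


Enumerate multiples of P until we hit Q = (9, 15):
  1P = (8, 11)
  2P = (4, 12)
  3P = (13, 14)
  4P = (9, 15)
Match found at i = 4.

k = 4


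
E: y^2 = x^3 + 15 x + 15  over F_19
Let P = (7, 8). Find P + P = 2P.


Doubling: s = (3 x1^2 + a) / (2 y1)
s = (3*7^2 + 15) / (2*8) mod 19 = 3
x3 = s^2 - 2 x1 mod 19 = 3^2 - 2*7 = 14
y3 = s (x1 - x3) - y1 mod 19 = 3 * (7 - 14) - 8 = 9

2P = (14, 9)


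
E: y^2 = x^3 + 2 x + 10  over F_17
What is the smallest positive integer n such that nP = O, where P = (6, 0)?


Compute successive multiples of P until we hit O:
  1P = (6, 0)
  2P = O

ord(P) = 2


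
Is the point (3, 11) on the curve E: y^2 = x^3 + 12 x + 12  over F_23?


Check whether y^2 = x^3 + 12 x + 12 (mod 23) for (x, y) = (3, 11).
LHS: y^2 = 11^2 mod 23 = 6
RHS: x^3 + 12 x + 12 = 3^3 + 12*3 + 12 mod 23 = 6
LHS = RHS

Yes, on the curve


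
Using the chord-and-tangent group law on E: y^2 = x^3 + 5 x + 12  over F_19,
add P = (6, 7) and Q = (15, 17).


P != Q, so use the chord formula.
s = (y2 - y1) / (x2 - x1) = (10) / (9) mod 19 = 18
x3 = s^2 - x1 - x2 mod 19 = 18^2 - 6 - 15 = 18
y3 = s (x1 - x3) - y1 mod 19 = 18 * (6 - 18) - 7 = 5

P + Q = (18, 5)


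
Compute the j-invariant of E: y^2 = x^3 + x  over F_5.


Delta = -16(4 a^3 + 27 b^2) mod 5 = 1
-1728 * (4 a)^3 = -1728 * (4*1)^3 mod 5 = 3
j = 3 * 1^(-1) mod 5 = 3

j = 3 (mod 5)


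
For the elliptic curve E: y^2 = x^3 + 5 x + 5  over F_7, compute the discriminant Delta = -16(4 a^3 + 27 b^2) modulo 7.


4 a^3 + 27 b^2 = 4*5^3 + 27*5^2 = 500 + 675 = 1175
Delta = -16 * (1175) = -18800
Delta mod 7 = 2

Delta = 2 (mod 7)


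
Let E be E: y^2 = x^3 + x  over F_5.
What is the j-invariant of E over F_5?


Delta = -16(4 a^3 + 27 b^2) mod 5 = 1
-1728 * (4 a)^3 = -1728 * (4*1)^3 mod 5 = 3
j = 3 * 1^(-1) mod 5 = 3

j = 3 (mod 5)


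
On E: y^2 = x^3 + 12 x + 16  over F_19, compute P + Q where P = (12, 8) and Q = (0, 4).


P != Q, so use the chord formula.
s = (y2 - y1) / (x2 - x1) = (15) / (7) mod 19 = 13
x3 = s^2 - x1 - x2 mod 19 = 13^2 - 12 - 0 = 5
y3 = s (x1 - x3) - y1 mod 19 = 13 * (12 - 5) - 8 = 7

P + Q = (5, 7)


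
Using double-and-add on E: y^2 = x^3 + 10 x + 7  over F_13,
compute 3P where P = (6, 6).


k = 3 = 11_2 (binary, LSB first: 11)
Double-and-add from P = (6, 6):
  bit 0 = 1: acc = O + (6, 6) = (6, 6)
  bit 1 = 1: acc = (6, 6) + (2, 3) = (8, 12)

3P = (8, 12)


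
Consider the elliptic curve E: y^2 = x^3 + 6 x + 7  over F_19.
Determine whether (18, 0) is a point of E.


Check whether y^2 = x^3 + 6 x + 7 (mod 19) for (x, y) = (18, 0).
LHS: y^2 = 0^2 mod 19 = 0
RHS: x^3 + 6 x + 7 = 18^3 + 6*18 + 7 mod 19 = 0
LHS = RHS

Yes, on the curve


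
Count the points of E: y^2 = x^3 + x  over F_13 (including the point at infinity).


For each x in F_13, count y with y^2 = x^3 + 1 x + 0 mod 13:
  x = 0: RHS = 0, y in [0]  -> 1 point(s)
  x = 2: RHS = 10, y in [6, 7]  -> 2 point(s)
  x = 3: RHS = 4, y in [2, 11]  -> 2 point(s)
  x = 4: RHS = 3, y in [4, 9]  -> 2 point(s)
  x = 5: RHS = 0, y in [0]  -> 1 point(s)
  x = 6: RHS = 1, y in [1, 12]  -> 2 point(s)
  x = 7: RHS = 12, y in [5, 8]  -> 2 point(s)
  x = 8: RHS = 0, y in [0]  -> 1 point(s)
  x = 9: RHS = 10, y in [6, 7]  -> 2 point(s)
  x = 10: RHS = 9, y in [3, 10]  -> 2 point(s)
  x = 11: RHS = 3, y in [4, 9]  -> 2 point(s)
Affine points: 19. Add the point at infinity: total = 20.

#E(F_13) = 20


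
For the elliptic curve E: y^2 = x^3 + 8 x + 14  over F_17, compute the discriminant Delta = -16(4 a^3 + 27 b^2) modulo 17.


4 a^3 + 27 b^2 = 4*8^3 + 27*14^2 = 2048 + 5292 = 7340
Delta = -16 * (7340) = -117440
Delta mod 17 = 13

Delta = 13 (mod 17)


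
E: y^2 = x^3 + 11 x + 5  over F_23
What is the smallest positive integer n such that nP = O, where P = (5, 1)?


Compute successive multiples of P until we hit O:
  1P = (5, 1)
  2P = (22, 4)
  3P = (2, 9)
  4P = (18, 3)
  5P = (12, 5)
  6P = (19, 14)
  7P = (15, 16)
  8P = (11, 13)
  ... (continuing to 17P)
  17P = O

ord(P) = 17


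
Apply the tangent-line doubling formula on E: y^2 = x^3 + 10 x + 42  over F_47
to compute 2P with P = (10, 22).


Doubling: s = (3 x1^2 + a) / (2 y1)
s = (3*10^2 + 10) / (2*22) mod 47 = 22
x3 = s^2 - 2 x1 mod 47 = 22^2 - 2*10 = 41
y3 = s (x1 - x3) - y1 mod 47 = 22 * (10 - 41) - 22 = 1

2P = (41, 1)


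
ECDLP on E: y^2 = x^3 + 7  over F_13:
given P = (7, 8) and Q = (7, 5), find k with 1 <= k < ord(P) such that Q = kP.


Enumerate multiples of P until we hit Q = (7, 5):
  1P = (7, 8)
  2P = (8, 8)
  3P = (11, 5)
  4P = (11, 8)
  5P = (8, 5)
  6P = (7, 5)
Match found at i = 6.

k = 6


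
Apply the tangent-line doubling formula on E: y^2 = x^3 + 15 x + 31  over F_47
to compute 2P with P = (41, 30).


Doubling: s = (3 x1^2 + a) / (2 y1)
s = (3*41^2 + 15) / (2*30) mod 47 = 42
x3 = s^2 - 2 x1 mod 47 = 42^2 - 2*41 = 37
y3 = s (x1 - x3) - y1 mod 47 = 42 * (41 - 37) - 30 = 44

2P = (37, 44)


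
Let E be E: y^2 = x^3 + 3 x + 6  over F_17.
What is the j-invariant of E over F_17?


Delta = -16(4 a^3 + 27 b^2) mod 17 = 9
-1728 * (4 a)^3 = -1728 * (4*3)^3 mod 17 = 15
j = 15 * 9^(-1) mod 17 = 13

j = 13 (mod 17)


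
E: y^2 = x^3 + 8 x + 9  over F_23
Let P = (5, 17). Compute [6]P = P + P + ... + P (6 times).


k = 6 = 110_2 (binary, LSB first: 011)
Double-and-add from P = (5, 17):
  bit 0 = 0: acc unchanged = O
  bit 1 = 1: acc = O + (15, 10) = (15, 10)
  bit 2 = 1: acc = (15, 10) + (1, 15) = (11, 5)

6P = (11, 5)


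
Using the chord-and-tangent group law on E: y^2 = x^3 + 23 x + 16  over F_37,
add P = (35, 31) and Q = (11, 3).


P != Q, so use the chord formula.
s = (y2 - y1) / (x2 - x1) = (9) / (13) mod 37 = 32
x3 = s^2 - x1 - x2 mod 37 = 32^2 - 35 - 11 = 16
y3 = s (x1 - x3) - y1 mod 37 = 32 * (35 - 16) - 31 = 22

P + Q = (16, 22)


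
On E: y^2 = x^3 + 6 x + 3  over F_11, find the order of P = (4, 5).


Compute successive multiples of P until we hit O:
  1P = (4, 5)
  2P = (4, 6)
  3P = O

ord(P) = 3


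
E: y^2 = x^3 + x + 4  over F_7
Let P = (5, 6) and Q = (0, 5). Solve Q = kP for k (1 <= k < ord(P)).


Enumerate multiples of P until we hit Q = (0, 5):
  1P = (5, 6)
  2P = (6, 4)
  3P = (0, 5)
Match found at i = 3.

k = 3


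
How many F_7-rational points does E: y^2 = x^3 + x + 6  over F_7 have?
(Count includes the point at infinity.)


For each x in F_7, count y with y^2 = x^3 + 1 x + 6 mod 7:
  x = 1: RHS = 1, y in [1, 6]  -> 2 point(s)
  x = 2: RHS = 2, y in [3, 4]  -> 2 point(s)
  x = 3: RHS = 1, y in [1, 6]  -> 2 point(s)
  x = 4: RHS = 4, y in [2, 5]  -> 2 point(s)
  x = 6: RHS = 4, y in [2, 5]  -> 2 point(s)
Affine points: 10. Add the point at infinity: total = 11.

#E(F_7) = 11


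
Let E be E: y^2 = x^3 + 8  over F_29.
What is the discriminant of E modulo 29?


4 a^3 + 27 b^2 = 4*0^3 + 27*8^2 = 0 + 1728 = 1728
Delta = -16 * (1728) = -27648
Delta mod 29 = 18

Delta = 18 (mod 29)


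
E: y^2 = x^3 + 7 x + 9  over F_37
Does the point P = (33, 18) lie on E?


Check whether y^2 = x^3 + 7 x + 9 (mod 37) for (x, y) = (33, 18).
LHS: y^2 = 18^2 mod 37 = 28
RHS: x^3 + 7 x + 9 = 33^3 + 7*33 + 9 mod 37 = 28
LHS = RHS

Yes, on the curve


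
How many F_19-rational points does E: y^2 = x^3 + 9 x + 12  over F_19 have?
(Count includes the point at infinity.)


For each x in F_19, count y with y^2 = x^3 + 9 x + 12 mod 19:
  x = 2: RHS = 0, y in [0]  -> 1 point(s)
  x = 3: RHS = 9, y in [3, 16]  -> 2 point(s)
  x = 4: RHS = 17, y in [6, 13]  -> 2 point(s)
  x = 5: RHS = 11, y in [7, 12]  -> 2 point(s)
  x = 6: RHS = 16, y in [4, 15]  -> 2 point(s)
  x = 7: RHS = 0, y in [0]  -> 1 point(s)
  x = 8: RHS = 7, y in [8, 11]  -> 2 point(s)
  x = 9: RHS = 5, y in [9, 10]  -> 2 point(s)
  x = 10: RHS = 0, y in [0]  -> 1 point(s)
  x = 11: RHS = 17, y in [6, 13]  -> 2 point(s)
  x = 12: RHS = 5, y in [9, 10]  -> 2 point(s)
  x = 15: RHS = 7, y in [8, 11]  -> 2 point(s)
  x = 17: RHS = 5, y in [9, 10]  -> 2 point(s)
Affine points: 23. Add the point at infinity: total = 24.

#E(F_19) = 24


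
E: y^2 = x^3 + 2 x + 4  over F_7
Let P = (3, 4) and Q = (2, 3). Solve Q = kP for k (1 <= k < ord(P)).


Enumerate multiples of P until we hit Q = (2, 3):
  1P = (3, 4)
  2P = (2, 4)
  3P = (2, 3)
Match found at i = 3.

k = 3


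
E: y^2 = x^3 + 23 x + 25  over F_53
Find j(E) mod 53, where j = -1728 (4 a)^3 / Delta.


Delta = -16(4 a^3 + 27 b^2) mod 53 = 23
-1728 * (4 a)^3 = -1728 * (4*23)^3 mod 53 = 40
j = 40 * 23^(-1) mod 53 = 34

j = 34 (mod 53)


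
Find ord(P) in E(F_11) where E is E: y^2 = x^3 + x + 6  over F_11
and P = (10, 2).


Compute successive multiples of P until we hit O:
  1P = (10, 2)
  2P = (3, 5)
  3P = (2, 4)
  4P = (8, 3)
  5P = (7, 2)
  6P = (5, 9)
  7P = (5, 2)
  8P = (7, 9)
  ... (continuing to 13P)
  13P = O

ord(P) = 13


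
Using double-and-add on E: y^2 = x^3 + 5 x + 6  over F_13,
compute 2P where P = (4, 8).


k = 2 = 10_2 (binary, LSB first: 01)
Double-and-add from P = (4, 8):
  bit 0 = 0: acc unchanged = O
  bit 1 = 1: acc = O + (8, 8) = (8, 8)

2P = (8, 8)


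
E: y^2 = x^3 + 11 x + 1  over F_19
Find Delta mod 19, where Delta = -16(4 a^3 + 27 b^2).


4 a^3 + 27 b^2 = 4*11^3 + 27*1^2 = 5324 + 27 = 5351
Delta = -16 * (5351) = -85616
Delta mod 19 = 17

Delta = 17 (mod 19)


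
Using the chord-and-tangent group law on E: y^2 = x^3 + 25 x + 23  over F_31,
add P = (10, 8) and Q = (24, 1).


P != Q, so use the chord formula.
s = (y2 - y1) / (x2 - x1) = (24) / (14) mod 31 = 15
x3 = s^2 - x1 - x2 mod 31 = 15^2 - 10 - 24 = 5
y3 = s (x1 - x3) - y1 mod 31 = 15 * (10 - 5) - 8 = 5

P + Q = (5, 5)


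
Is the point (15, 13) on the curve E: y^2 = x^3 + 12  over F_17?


Check whether y^2 = x^3 + 0 x + 12 (mod 17) for (x, y) = (15, 13).
LHS: y^2 = 13^2 mod 17 = 16
RHS: x^3 + 0 x + 12 = 15^3 + 0*15 + 12 mod 17 = 4
LHS != RHS

No, not on the curve


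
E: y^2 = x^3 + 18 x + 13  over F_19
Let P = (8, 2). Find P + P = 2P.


Doubling: s = (3 x1^2 + a) / (2 y1)
s = (3*8^2 + 18) / (2*2) mod 19 = 5
x3 = s^2 - 2 x1 mod 19 = 5^2 - 2*8 = 9
y3 = s (x1 - x3) - y1 mod 19 = 5 * (8 - 9) - 2 = 12

2P = (9, 12)


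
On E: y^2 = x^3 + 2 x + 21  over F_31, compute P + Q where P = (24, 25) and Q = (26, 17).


P != Q, so use the chord formula.
s = (y2 - y1) / (x2 - x1) = (23) / (2) mod 31 = 27
x3 = s^2 - x1 - x2 mod 31 = 27^2 - 24 - 26 = 28
y3 = s (x1 - x3) - y1 mod 31 = 27 * (24 - 28) - 25 = 22

P + Q = (28, 22)


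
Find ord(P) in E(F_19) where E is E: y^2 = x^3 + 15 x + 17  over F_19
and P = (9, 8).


Compute successive multiples of P until we hit O:
  1P = (9, 8)
  2P = (6, 0)
  3P = (9, 11)
  4P = O

ord(P) = 4


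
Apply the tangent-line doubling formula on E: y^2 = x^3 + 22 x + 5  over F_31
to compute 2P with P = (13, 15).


Doubling: s = (3 x1^2 + a) / (2 y1)
s = (3*13^2 + 22) / (2*15) mod 31 = 29
x3 = s^2 - 2 x1 mod 31 = 29^2 - 2*13 = 9
y3 = s (x1 - x3) - y1 mod 31 = 29 * (13 - 9) - 15 = 8

2P = (9, 8)


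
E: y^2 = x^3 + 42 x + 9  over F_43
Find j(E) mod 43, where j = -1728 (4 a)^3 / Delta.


Delta = -16(4 a^3 + 27 b^2) mod 43 = 31
-1728 * (4 a)^3 = -1728 * (4*42)^3 mod 43 = 39
j = 39 * 31^(-1) mod 43 = 29

j = 29 (mod 43)


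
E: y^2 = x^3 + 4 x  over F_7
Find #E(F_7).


For each x in F_7, count y with y^2 = x^3 + 4 x + 0 mod 7:
  x = 0: RHS = 0, y in [0]  -> 1 point(s)
  x = 2: RHS = 2, y in [3, 4]  -> 2 point(s)
  x = 3: RHS = 4, y in [2, 5]  -> 2 point(s)
  x = 6: RHS = 2, y in [3, 4]  -> 2 point(s)
Affine points: 7. Add the point at infinity: total = 8.

#E(F_7) = 8


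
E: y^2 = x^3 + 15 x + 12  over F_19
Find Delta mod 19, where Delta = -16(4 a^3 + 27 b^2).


4 a^3 + 27 b^2 = 4*15^3 + 27*12^2 = 13500 + 3888 = 17388
Delta = -16 * (17388) = -278208
Delta mod 19 = 9

Delta = 9 (mod 19)


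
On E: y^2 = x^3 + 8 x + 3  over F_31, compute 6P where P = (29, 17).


k = 6 = 110_2 (binary, LSB first: 011)
Double-and-add from P = (29, 17):
  bit 0 = 0: acc unchanged = O
  bit 1 = 1: acc = O + (14, 21) = (14, 21)
  bit 2 = 1: acc = (14, 21) + (28, 18) = (24, 21)

6P = (24, 21)


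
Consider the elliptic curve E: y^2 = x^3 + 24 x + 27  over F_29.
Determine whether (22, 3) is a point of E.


Check whether y^2 = x^3 + 24 x + 27 (mod 29) for (x, y) = (22, 3).
LHS: y^2 = 3^2 mod 29 = 9
RHS: x^3 + 24 x + 27 = 22^3 + 24*22 + 27 mod 29 = 9
LHS = RHS

Yes, on the curve


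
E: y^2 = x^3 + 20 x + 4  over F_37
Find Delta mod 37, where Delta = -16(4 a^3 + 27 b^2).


4 a^3 + 27 b^2 = 4*20^3 + 27*4^2 = 32000 + 432 = 32432
Delta = -16 * (32432) = -518912
Delta mod 37 = 13

Delta = 13 (mod 37)


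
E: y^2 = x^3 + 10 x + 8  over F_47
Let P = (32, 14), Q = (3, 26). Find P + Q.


P != Q, so use the chord formula.
s = (y2 - y1) / (x2 - x1) = (12) / (18) mod 47 = 32
x3 = s^2 - x1 - x2 mod 47 = 32^2 - 32 - 3 = 2
y3 = s (x1 - x3) - y1 mod 47 = 32 * (32 - 2) - 14 = 6

P + Q = (2, 6)


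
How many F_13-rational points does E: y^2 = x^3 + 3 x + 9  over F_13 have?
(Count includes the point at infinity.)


For each x in F_13, count y with y^2 = x^3 + 3 x + 9 mod 13:
  x = 0: RHS = 9, y in [3, 10]  -> 2 point(s)
  x = 1: RHS = 0, y in [0]  -> 1 point(s)
  x = 2: RHS = 10, y in [6, 7]  -> 2 point(s)
  x = 6: RHS = 9, y in [3, 10]  -> 2 point(s)
  x = 7: RHS = 9, y in [3, 10]  -> 2 point(s)
  x = 8: RHS = 12, y in [5, 8]  -> 2 point(s)
  x = 10: RHS = 12, y in [5, 8]  -> 2 point(s)
Affine points: 13. Add the point at infinity: total = 14.

#E(F_13) = 14


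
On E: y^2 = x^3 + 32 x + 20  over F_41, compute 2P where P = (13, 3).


Doubling: s = (3 x1^2 + a) / (2 y1)
s = (3*13^2 + 32) / (2*3) mod 41 = 1
x3 = s^2 - 2 x1 mod 41 = 1^2 - 2*13 = 16
y3 = s (x1 - x3) - y1 mod 41 = 1 * (13 - 16) - 3 = 35

2P = (16, 35)


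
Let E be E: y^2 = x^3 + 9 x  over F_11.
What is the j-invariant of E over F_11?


Delta = -16(4 a^3 + 27 b^2) mod 11 = 6
-1728 * (4 a)^3 = -1728 * (4*9)^3 mod 11 = 6
j = 6 * 6^(-1) mod 11 = 1

j = 1 (mod 11)


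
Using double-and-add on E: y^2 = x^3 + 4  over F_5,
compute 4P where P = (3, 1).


k = 4 = 100_2 (binary, LSB first: 001)
Double-and-add from P = (3, 1):
  bit 0 = 0: acc unchanged = O
  bit 1 = 0: acc unchanged = O
  bit 2 = 1: acc = O + (0, 3) = (0, 3)

4P = (0, 3)


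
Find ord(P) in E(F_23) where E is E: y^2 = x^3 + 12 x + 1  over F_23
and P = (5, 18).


Compute successive multiples of P until we hit O:
  1P = (5, 18)
  2P = (19, 21)
  3P = (17, 9)
  4P = (3, 15)
  5P = (0, 1)
  6P = (13, 10)
  7P = (6, 6)
  8P = (18, 0)
  ... (continuing to 16P)
  16P = O

ord(P) = 16


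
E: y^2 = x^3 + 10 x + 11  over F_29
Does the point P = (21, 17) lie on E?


Check whether y^2 = x^3 + 10 x + 11 (mod 29) for (x, y) = (21, 17).
LHS: y^2 = 17^2 mod 29 = 28
RHS: x^3 + 10 x + 11 = 21^3 + 10*21 + 11 mod 29 = 28
LHS = RHS

Yes, on the curve


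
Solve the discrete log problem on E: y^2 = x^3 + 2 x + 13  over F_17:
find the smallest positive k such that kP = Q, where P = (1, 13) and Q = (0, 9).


Enumerate multiples of P until we hit Q = (0, 9):
  1P = (1, 13)
  2P = (13, 3)
  3P = (7, 9)
  4P = (0, 9)
Match found at i = 4.

k = 4


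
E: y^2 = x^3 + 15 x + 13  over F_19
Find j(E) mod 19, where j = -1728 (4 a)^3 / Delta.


Delta = -16(4 a^3 + 27 b^2) mod 19 = 1
-1728 * (4 a)^3 = -1728 * (4*15)^3 mod 19 = 8
j = 8 * 1^(-1) mod 19 = 8

j = 8 (mod 19)


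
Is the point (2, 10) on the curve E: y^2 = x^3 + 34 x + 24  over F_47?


Check whether y^2 = x^3 + 34 x + 24 (mod 47) for (x, y) = (2, 10).
LHS: y^2 = 10^2 mod 47 = 6
RHS: x^3 + 34 x + 24 = 2^3 + 34*2 + 24 mod 47 = 6
LHS = RHS

Yes, on the curve


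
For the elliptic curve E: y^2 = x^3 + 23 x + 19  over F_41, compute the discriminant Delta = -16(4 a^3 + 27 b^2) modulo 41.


4 a^3 + 27 b^2 = 4*23^3 + 27*19^2 = 48668 + 9747 = 58415
Delta = -16 * (58415) = -934640
Delta mod 41 = 37

Delta = 37 (mod 41)


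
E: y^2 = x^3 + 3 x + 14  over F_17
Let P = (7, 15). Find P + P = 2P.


Doubling: s = (3 x1^2 + a) / (2 y1)
s = (3*7^2 + 3) / (2*15) mod 17 = 5
x3 = s^2 - 2 x1 mod 17 = 5^2 - 2*7 = 11
y3 = s (x1 - x3) - y1 mod 17 = 5 * (7 - 11) - 15 = 16

2P = (11, 16)


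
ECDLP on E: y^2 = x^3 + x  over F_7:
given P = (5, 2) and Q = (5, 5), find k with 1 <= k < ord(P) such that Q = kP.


Enumerate multiples of P until we hit Q = (5, 5):
  1P = (5, 2)
  2P = (1, 4)
  3P = (3, 4)
  4P = (0, 0)
  5P = (3, 3)
  6P = (1, 3)
  7P = (5, 5)
Match found at i = 7.

k = 7


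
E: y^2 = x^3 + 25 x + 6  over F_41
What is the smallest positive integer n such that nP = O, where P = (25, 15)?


Compute successive multiples of P until we hit O:
  1P = (25, 15)
  2P = (16, 22)
  3P = (33, 14)
  4P = (8, 29)
  5P = (24, 30)
  6P = (12, 36)
  7P = (2, 33)
  8P = (15, 36)
  ... (continuing to 39P)
  39P = O

ord(P) = 39


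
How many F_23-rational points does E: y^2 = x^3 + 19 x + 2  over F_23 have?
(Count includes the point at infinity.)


For each x in F_23, count y with y^2 = x^3 + 19 x + 2 mod 23:
  x = 0: RHS = 2, y in [5, 18]  -> 2 point(s)
  x = 2: RHS = 2, y in [5, 18]  -> 2 point(s)
  x = 4: RHS = 4, y in [2, 21]  -> 2 point(s)
  x = 7: RHS = 18, y in [8, 15]  -> 2 point(s)
  x = 11: RHS = 1, y in [1, 22]  -> 2 point(s)
  x = 12: RHS = 3, y in [7, 16]  -> 2 point(s)
  x = 13: RHS = 8, y in [10, 13]  -> 2 point(s)
  x = 16: RHS = 9, y in [3, 20]  -> 2 point(s)
  x = 18: RHS = 12, y in [9, 14]  -> 2 point(s)
  x = 19: RHS = 0, y in [0]  -> 1 point(s)
  x = 21: RHS = 2, y in [5, 18]  -> 2 point(s)
Affine points: 21. Add the point at infinity: total = 22.

#E(F_23) = 22


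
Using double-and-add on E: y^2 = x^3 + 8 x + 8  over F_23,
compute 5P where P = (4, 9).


k = 5 = 101_2 (binary, LSB first: 101)
Double-and-add from P = (4, 9):
  bit 0 = 1: acc = O + (4, 9) = (4, 9)
  bit 1 = 0: acc unchanged = (4, 9)
  bit 2 = 1: acc = (4, 9) + (20, 16) = (0, 10)

5P = (0, 10)


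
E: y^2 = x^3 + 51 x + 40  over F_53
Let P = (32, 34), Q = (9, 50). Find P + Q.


P != Q, so use the chord formula.
s = (y2 - y1) / (x2 - x1) = (16) / (30) mod 53 = 50
x3 = s^2 - x1 - x2 mod 53 = 50^2 - 32 - 9 = 21
y3 = s (x1 - x3) - y1 mod 53 = 50 * (32 - 21) - 34 = 39

P + Q = (21, 39)


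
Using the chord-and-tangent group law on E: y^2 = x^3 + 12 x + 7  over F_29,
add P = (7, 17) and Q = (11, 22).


P != Q, so use the chord formula.
s = (y2 - y1) / (x2 - x1) = (5) / (4) mod 29 = 23
x3 = s^2 - x1 - x2 mod 29 = 23^2 - 7 - 11 = 18
y3 = s (x1 - x3) - y1 mod 29 = 23 * (7 - 18) - 17 = 20

P + Q = (18, 20)


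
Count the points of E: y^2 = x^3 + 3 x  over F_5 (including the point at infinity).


For each x in F_5, count y with y^2 = x^3 + 3 x + 0 mod 5:
  x = 0: RHS = 0, y in [0]  -> 1 point(s)
  x = 1: RHS = 4, y in [2, 3]  -> 2 point(s)
  x = 2: RHS = 4, y in [2, 3]  -> 2 point(s)
  x = 3: RHS = 1, y in [1, 4]  -> 2 point(s)
  x = 4: RHS = 1, y in [1, 4]  -> 2 point(s)
Affine points: 9. Add the point at infinity: total = 10.

#E(F_5) = 10


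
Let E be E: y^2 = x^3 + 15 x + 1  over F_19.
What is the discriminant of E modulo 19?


4 a^3 + 27 b^2 = 4*15^3 + 27*1^2 = 13500 + 27 = 13527
Delta = -16 * (13527) = -216432
Delta mod 19 = 16

Delta = 16 (mod 19)


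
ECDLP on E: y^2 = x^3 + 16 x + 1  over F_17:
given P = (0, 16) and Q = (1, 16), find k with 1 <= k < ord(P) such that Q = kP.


Enumerate multiples of P until we hit Q = (1, 16):
  1P = (0, 16)
  2P = (13, 3)
  3P = (5, 6)
  4P = (16, 16)
  5P = (1, 1)
  6P = (3, 12)
  7P = (12, 0)
  8P = (3, 5)
  9P = (1, 16)
Match found at i = 9.

k = 9


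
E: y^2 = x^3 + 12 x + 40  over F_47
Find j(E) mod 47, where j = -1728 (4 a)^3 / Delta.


Delta = -16(4 a^3 + 27 b^2) mod 47 = 28
-1728 * (4 a)^3 = -1728 * (4*12)^3 mod 47 = 11
j = 11 * 28^(-1) mod 47 = 39

j = 39 (mod 47)


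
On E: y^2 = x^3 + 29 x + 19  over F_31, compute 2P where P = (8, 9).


Doubling: s = (3 x1^2 + a) / (2 y1)
s = (3*8^2 + 29) / (2*9) mod 31 = 14
x3 = s^2 - 2 x1 mod 31 = 14^2 - 2*8 = 25
y3 = s (x1 - x3) - y1 mod 31 = 14 * (8 - 25) - 9 = 1

2P = (25, 1)


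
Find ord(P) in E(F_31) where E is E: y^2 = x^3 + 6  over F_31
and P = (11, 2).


Compute successive multiples of P until we hit O:
  1P = (11, 2)
  2P = (16, 17)
  3P = (13, 23)
  4P = (1, 10)
  5P = (6, 25)
  6P = (24, 2)
  7P = (27, 29)
  8P = (26, 25)
  ... (continuing to 43P)
  43P = O

ord(P) = 43


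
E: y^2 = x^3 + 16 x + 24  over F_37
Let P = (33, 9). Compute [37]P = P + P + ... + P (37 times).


k = 37 = 100101_2 (binary, LSB first: 101001)
Double-and-add from P = (33, 9):
  bit 0 = 1: acc = O + (33, 9) = (33, 9)
  bit 1 = 0: acc unchanged = (33, 9)
  bit 2 = 1: acc = (33, 9) + (9, 34) = (23, 33)
  bit 3 = 0: acc unchanged = (23, 33)
  bit 4 = 0: acc unchanged = (23, 33)
  bit 5 = 1: acc = (23, 33) + (6, 22) = (33, 28)

37P = (33, 28)


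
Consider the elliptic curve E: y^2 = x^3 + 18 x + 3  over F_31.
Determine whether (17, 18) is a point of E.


Check whether y^2 = x^3 + 18 x + 3 (mod 31) for (x, y) = (17, 18).
LHS: y^2 = 18^2 mod 31 = 14
RHS: x^3 + 18 x + 3 = 17^3 + 18*17 + 3 mod 31 = 14
LHS = RHS

Yes, on the curve


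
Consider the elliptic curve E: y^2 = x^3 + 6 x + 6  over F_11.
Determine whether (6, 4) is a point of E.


Check whether y^2 = x^3 + 6 x + 6 (mod 11) for (x, y) = (6, 4).
LHS: y^2 = 4^2 mod 11 = 5
RHS: x^3 + 6 x + 6 = 6^3 + 6*6 + 6 mod 11 = 5
LHS = RHS

Yes, on the curve


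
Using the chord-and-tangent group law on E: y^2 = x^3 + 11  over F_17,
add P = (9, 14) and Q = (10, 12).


P != Q, so use the chord formula.
s = (y2 - y1) / (x2 - x1) = (15) / (1) mod 17 = 15
x3 = s^2 - x1 - x2 mod 17 = 15^2 - 9 - 10 = 2
y3 = s (x1 - x3) - y1 mod 17 = 15 * (9 - 2) - 14 = 6

P + Q = (2, 6)


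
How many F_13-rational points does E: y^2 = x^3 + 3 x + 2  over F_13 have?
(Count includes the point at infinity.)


For each x in F_13, count y with y^2 = x^3 + 3 x + 2 mod 13:
  x = 2: RHS = 3, y in [4, 9]  -> 2 point(s)
  x = 3: RHS = 12, y in [5, 8]  -> 2 point(s)
  x = 4: RHS = 0, y in [0]  -> 1 point(s)
  x = 5: RHS = 12, y in [5, 8]  -> 2 point(s)
  x = 9: RHS = 4, y in [2, 11]  -> 2 point(s)
  x = 11: RHS = 1, y in [1, 12]  -> 2 point(s)
Affine points: 11. Add the point at infinity: total = 12.

#E(F_13) = 12


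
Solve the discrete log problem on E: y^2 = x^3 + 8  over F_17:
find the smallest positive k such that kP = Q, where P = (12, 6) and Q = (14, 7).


Enumerate multiples of P until we hit Q = (14, 7):
  1P = (12, 6)
  2P = (14, 7)
Match found at i = 2.

k = 2


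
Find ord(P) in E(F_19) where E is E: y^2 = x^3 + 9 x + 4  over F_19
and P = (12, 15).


Compute successive multiples of P until we hit O:
  1P = (12, 15)
  2P = (0, 17)
  3P = (16, 11)
  4P = (11, 3)
  5P = (7, 7)
  6P = (17, 15)
  7P = (9, 4)
  8P = (3, 18)
  ... (continuing to 26P)
  26P = O

ord(P) = 26


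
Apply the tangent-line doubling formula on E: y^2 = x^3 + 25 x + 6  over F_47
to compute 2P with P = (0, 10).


Doubling: s = (3 x1^2 + a) / (2 y1)
s = (3*0^2 + 25) / (2*10) mod 47 = 13
x3 = s^2 - 2 x1 mod 47 = 13^2 - 2*0 = 28
y3 = s (x1 - x3) - y1 mod 47 = 13 * (0 - 28) - 10 = 2

2P = (28, 2)


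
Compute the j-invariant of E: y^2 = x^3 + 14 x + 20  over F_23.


Delta = -16(4 a^3 + 27 b^2) mod 23 = 11
-1728 * (4 a)^3 = -1728 * (4*14)^3 mod 23 = 13
j = 13 * 11^(-1) mod 23 = 20

j = 20 (mod 23)


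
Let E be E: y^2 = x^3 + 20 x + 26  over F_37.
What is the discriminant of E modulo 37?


4 a^3 + 27 b^2 = 4*20^3 + 27*26^2 = 32000 + 18252 = 50252
Delta = -16 * (50252) = -804032
Delta mod 37 = 15

Delta = 15 (mod 37)


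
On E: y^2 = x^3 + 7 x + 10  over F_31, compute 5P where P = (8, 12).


k = 5 = 101_2 (binary, LSB first: 101)
Double-and-add from P = (8, 12):
  bit 0 = 1: acc = O + (8, 12) = (8, 12)
  bit 1 = 0: acc unchanged = (8, 12)
  bit 2 = 1: acc = (8, 12) + (1, 7) = (1, 24)

5P = (1, 24)


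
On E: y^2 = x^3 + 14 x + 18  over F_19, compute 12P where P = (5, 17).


k = 12 = 1100_2 (binary, LSB first: 0011)
Double-and-add from P = (5, 17):
  bit 0 = 0: acc unchanged = O
  bit 1 = 0: acc unchanged = O
  bit 2 = 1: acc = O + (4, 9) = (4, 9)
  bit 3 = 1: acc = (4, 9) + (17, 18) = (5, 2)

12P = (5, 2)


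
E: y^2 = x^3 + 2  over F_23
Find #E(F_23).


For each x in F_23, count y with y^2 = x^3 + 0 x + 2 mod 23:
  x = 0: RHS = 2, y in [5, 18]  -> 2 point(s)
  x = 1: RHS = 3, y in [7, 16]  -> 2 point(s)
  x = 3: RHS = 6, y in [11, 12]  -> 2 point(s)
  x = 5: RHS = 12, y in [9, 14]  -> 2 point(s)
  x = 7: RHS = 0, y in [0]  -> 1 point(s)
  x = 8: RHS = 8, y in [10, 13]  -> 2 point(s)
  x = 9: RHS = 18, y in [8, 15]  -> 2 point(s)
  x = 10: RHS = 13, y in [6, 17]  -> 2 point(s)
  x = 14: RHS = 9, y in [3, 20]  -> 2 point(s)
  x = 16: RHS = 4, y in [2, 21]  -> 2 point(s)
  x = 17: RHS = 16, y in [4, 19]  -> 2 point(s)
  x = 22: RHS = 1, y in [1, 22]  -> 2 point(s)
Affine points: 23. Add the point at infinity: total = 24.

#E(F_23) = 24


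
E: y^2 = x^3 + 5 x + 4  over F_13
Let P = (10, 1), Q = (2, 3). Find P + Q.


P != Q, so use the chord formula.
s = (y2 - y1) / (x2 - x1) = (2) / (5) mod 13 = 3
x3 = s^2 - x1 - x2 mod 13 = 3^2 - 10 - 2 = 10
y3 = s (x1 - x3) - y1 mod 13 = 3 * (10 - 10) - 1 = 12

P + Q = (10, 12)


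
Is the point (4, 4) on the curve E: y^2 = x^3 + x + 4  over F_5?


Check whether y^2 = x^3 + 1 x + 4 (mod 5) for (x, y) = (4, 4).
LHS: y^2 = 4^2 mod 5 = 1
RHS: x^3 + 1 x + 4 = 4^3 + 1*4 + 4 mod 5 = 2
LHS != RHS

No, not on the curve


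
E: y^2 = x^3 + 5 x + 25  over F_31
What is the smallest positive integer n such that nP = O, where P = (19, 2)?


Compute successive multiples of P until we hit O:
  1P = (19, 2)
  2P = (11, 4)
  3P = (3, 25)
  4P = (17, 30)
  5P = (5, 19)
  6P = (8, 9)
  7P = (29, 10)
  8P = (1, 0)
  ... (continuing to 16P)
  16P = O

ord(P) = 16


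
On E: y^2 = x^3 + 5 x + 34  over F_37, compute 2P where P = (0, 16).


Doubling: s = (3 x1^2 + a) / (2 y1)
s = (3*0^2 + 5) / (2*16) mod 37 = 36
x3 = s^2 - 2 x1 mod 37 = 36^2 - 2*0 = 1
y3 = s (x1 - x3) - y1 mod 37 = 36 * (0 - 1) - 16 = 22

2P = (1, 22)


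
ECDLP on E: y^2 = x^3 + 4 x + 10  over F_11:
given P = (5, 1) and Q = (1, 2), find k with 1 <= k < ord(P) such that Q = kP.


Enumerate multiples of P until we hit Q = (1, 2):
  1P = (5, 1)
  2P = (2, 2)
  3P = (9, 4)
  4P = (1, 2)
Match found at i = 4.

k = 4


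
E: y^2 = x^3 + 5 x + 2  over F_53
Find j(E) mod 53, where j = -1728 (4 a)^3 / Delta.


Delta = -16(4 a^3 + 27 b^2) mod 53 = 24
-1728 * (4 a)^3 = -1728 * (4*5)^3 mod 53 = 43
j = 43 * 24^(-1) mod 53 = 4

j = 4 (mod 53)


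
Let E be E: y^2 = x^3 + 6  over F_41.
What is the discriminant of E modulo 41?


4 a^3 + 27 b^2 = 4*0^3 + 27*6^2 = 0 + 972 = 972
Delta = -16 * (972) = -15552
Delta mod 41 = 28

Delta = 28 (mod 41)
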